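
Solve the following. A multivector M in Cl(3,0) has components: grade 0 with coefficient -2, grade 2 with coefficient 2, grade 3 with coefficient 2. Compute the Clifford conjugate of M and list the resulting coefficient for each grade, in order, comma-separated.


Clifford conjugate sign for grade k: (-1)^(k(k+1)/2)
Grade 0: (-1)^(0*1/2) = (-1)^0 = 1, coeff -2 -> -2
Grade 2: (-1)^(2*3/2) = (-1)^3 = -1, coeff 2 -> -2
Grade 3: (-1)^(3*4/2) = (-1)^6 = 1, coeff 2 -> 2
Conjugated coefficients: -2, -2, 2


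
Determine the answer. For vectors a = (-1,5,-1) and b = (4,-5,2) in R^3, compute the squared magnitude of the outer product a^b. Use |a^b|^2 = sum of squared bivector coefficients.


a wedge b = (a1*b2 - a2*b1)*e12 + (a1*b3 - a3*b1)*e13 + (a2*b3 - a3*b2)*e23
e12 coeff: (-1)*(-5) - 5*4 = 5 - 20 = -15
e13 coeff: (-1)*2 - (-1)*4 = -2 - (-4) = 2
e23 coeff: 5*2 - (-1)*(-5) = 10 - 5 = 5
|a wedge b|^2 = (-15)^2 + 2^2 + 5^2
= 225 + 4 + 25
= 254


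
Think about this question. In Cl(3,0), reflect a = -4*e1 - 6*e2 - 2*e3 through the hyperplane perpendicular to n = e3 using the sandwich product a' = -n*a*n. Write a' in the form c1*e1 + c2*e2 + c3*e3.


Reflection formula: a' = -n*a*n, with n = e3 (unit vector, n^2 = 1).
For reflection through hyperplane perp to e3:
The component along e3 flips sign, others stay.
a = (-4, -6, -2)
a' = (-4, -6, 2)
a' = -4*e1 - 6*e2 + 2*e3


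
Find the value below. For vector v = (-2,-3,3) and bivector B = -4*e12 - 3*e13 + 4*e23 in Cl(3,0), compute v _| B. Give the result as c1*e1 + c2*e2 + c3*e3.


Left contraction v _| B = <vB>_1 (grade-1 part of the geometric product vB).
Using e1_|e12 = e2, e2_|e12 = -e1, e1_|e13 = e3, e3_|e13 = -e1, e2_|e23 = e3, e3_|e23 = -e2:
e1 coeff: -v2*b12 - v3*b13 = -(-3)*(-4) - (3)*(-3) = -3
e2 coeff: v1*b12 - v3*b23 = (-2)*(-4) - (3)*(4) = -4
e3 coeff: v1*b13 + v2*b23 = (-2)*(-3) + (-3)*(4) = -6
v _| B = -3*e1 - 4*e2 - 6*e3


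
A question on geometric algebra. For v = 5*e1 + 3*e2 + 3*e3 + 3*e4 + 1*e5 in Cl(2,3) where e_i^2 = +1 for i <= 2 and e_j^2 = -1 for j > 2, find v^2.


v^2 = sum of c_i^2 * e_i^2
Positive signature terms (e_i^2 = +1): 5^2 + 3^2 = 34
Negative signature terms (e_j^2 = -1): 3^2 + 3^2 + 1^2 = 19
v^2 = 34 - 19 = 15


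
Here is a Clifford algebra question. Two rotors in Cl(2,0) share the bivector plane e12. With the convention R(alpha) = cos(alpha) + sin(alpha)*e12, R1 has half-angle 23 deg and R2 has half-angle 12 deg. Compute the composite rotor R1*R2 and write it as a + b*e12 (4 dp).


Same-plane rotors commute and their half-angles add:
R1*R2 = cos(a1 + a2) + sin(a1 + a2)*e12.
a1 + a2 = 23 + 12 = 35 deg
cos(35 deg) = 0.8192
sin(35 deg) = 0.5736
R1*R2 = 0.8192 + 0.5736*e12


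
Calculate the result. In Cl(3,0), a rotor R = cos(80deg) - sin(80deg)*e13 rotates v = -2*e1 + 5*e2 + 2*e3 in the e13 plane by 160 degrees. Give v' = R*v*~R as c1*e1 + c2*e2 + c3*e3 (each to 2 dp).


Rotor R = cos(80deg) - sin(80deg)*e13
Rotation angle theta = 2 * 80 = 160 degrees in the e13 plane (e1 -> e3).
The component perpendicular to the plane (e2) is invariant: v'_2 = v2 = 5.00
cos(160deg) = -0.9397, sin(160deg) = 0.3420
v'_1 = v1*cos(theta) - v3*sin(theta) = -2*(-0.9397) - 2*0.3420 = 1.20
v'_3 = v1*sin(theta) + v3*cos(theta) = -2*0.3420 + 2*(-0.9397) = -2.56
v' = 1.20*e1 + 5.00*e2 - 2.56*e3


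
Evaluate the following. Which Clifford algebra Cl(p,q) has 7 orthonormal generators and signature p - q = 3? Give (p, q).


We need p + q = 7 and p - q = 3.
Adding: 2p = 7 + 3 = 10, so p = 5.
Then q = 7 - 5 = 2.
(p, q) = (5, 2)


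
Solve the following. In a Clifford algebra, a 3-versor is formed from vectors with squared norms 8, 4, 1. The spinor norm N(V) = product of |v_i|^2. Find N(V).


Spinor norm N(V) = |v1|^2 * |v2|^2 * ... * |v3|^2
= 8 * 4 * 1
Running product: 8, 32, 32
N(V) = 32


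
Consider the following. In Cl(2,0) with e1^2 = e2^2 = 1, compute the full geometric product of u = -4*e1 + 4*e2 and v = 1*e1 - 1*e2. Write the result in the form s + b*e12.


Expand: (-4*e1 + 4*e2)(1*e1 - 1*e2)
= (-4)*1*e1e1 + (-4)*(-1)*e1e2 + 4*1*e2e1 + 4*(-1)*e2e2
Using e1^2 = e2^2 = 1, e2e1 = -e1e2:
Scalar part s = (-4)*1 + 4*(-1) = -4 + (-4) = -8
Bivector part b = (-4)*(-1) - 4*1 = 4 - 4 = 0
uv = -8 + 0*e12


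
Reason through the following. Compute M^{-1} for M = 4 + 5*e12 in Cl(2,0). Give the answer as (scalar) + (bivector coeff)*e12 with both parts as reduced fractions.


M = 4 + 5*e12, where e12^2 = -1.
Since M commutes with its reverse ~M = a - b*e12, M * ~M = a^2 - b^2*e12^2 = a^2 + b^2.
So M^{-1} = ~M / (a^2 + b^2) = (a - b*e12)/(a^2 + b^2).
a^2 + b^2 = 16 + 25 = 41
Scalar part = 4/41 = 4/41
Bivector coeff = -5/41 = -5/41
M^{-1} = 4/41 - 5/41*e12


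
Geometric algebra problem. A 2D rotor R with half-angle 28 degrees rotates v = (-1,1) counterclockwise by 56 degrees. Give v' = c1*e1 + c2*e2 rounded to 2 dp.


Rotor R = cos(28deg) - sin(28deg)*e12
Rotation angle theta = 2 * 28 = 56 degrees
v' = R*v*~R rotates v by theta.
cos(56deg) = 0.5592, sin(56deg) = 0.8290
v'_1 = -1*cos(56deg) - 1*sin(56deg)
= -1*0.5592 - 1*0.8290
= -1.39
v'_2 = -1*sin(56deg) + 1*cos(56deg)
= -1*0.8290 + 1*0.5592
= -0.27
v' = -1.39*e1 - 0.27*e2


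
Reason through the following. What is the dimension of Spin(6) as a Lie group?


Spin(n) double-covers SO(n); both have Lie algebra so(n) of dimension n(n-1)/2.
n = 6
n(n-1) = 6 * 5 = 30
dim Spin(6) = 30/2 = 15


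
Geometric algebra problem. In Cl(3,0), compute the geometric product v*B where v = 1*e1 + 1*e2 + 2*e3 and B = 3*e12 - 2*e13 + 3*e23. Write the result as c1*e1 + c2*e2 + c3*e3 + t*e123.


vB has grade-1 (vector) and grade-3 (trivector) parts: vB = (v _| B) + (v ^ B).
Vector part <vB>_1:
  e1: -v2*b12 - v3*b13 = -(1)*(3) - (2)*(-2) = 1
  e2: v1*b12 - v3*b23 = (1)*(3) - (2)*(3) = -3
  e3: v1*b13 + v2*b23 = (1)*(-2) + (1)*(3) = 1
Trivector part <vB>_3:
  e123: v1*b23 - v2*b13 + v3*b12 = (1)*(3) - (1)*(-2) + (2)*(3) = 11
vB = 1*e1 - 3*e2 + 1*e3 + 11*e123


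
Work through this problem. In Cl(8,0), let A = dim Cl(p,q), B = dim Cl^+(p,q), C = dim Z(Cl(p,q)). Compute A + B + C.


n = 8 + 0 = 8
Total dim = 2^8 = 256
Even subalgebra dim = 2^7 = 128
n is even, so center dim = 1
Sum = 256 + 128 + 1 = 385


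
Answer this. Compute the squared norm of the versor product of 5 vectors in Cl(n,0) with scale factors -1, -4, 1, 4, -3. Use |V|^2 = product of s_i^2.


Each vector v_i has |v_i|^2 = s_i^2
Squared scales: (-1)^2 = 1, (-4)^2 = 16, 1^2 = 1, 4^2 = 16, (-3)^2 = 9
|V|^2 = 1 * 16 * 1 * 16 * 9
= 2304


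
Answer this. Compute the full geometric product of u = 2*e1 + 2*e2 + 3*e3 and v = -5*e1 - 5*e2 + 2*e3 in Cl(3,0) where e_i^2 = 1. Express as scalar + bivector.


In Cl(3,0): e_i^2 = 1, e_ie_j = -e_je_i for i != j.
Scalar part = u . v = 2*(-5) + 2*(-5) + 3*2
= -10 + (-10) + 6 = -14
e12 coeff = 2*(-5) - 2*(-5) = -10 - (-10) = 0
e13 coeff = 2*2 - 3*(-5) = 4 - (-15) = 19
e23 coeff = 2*2 - 3*(-5) = 4 - (-15) = 19
uv = -14 + 0*e12 + 19*e13 + 19*e23


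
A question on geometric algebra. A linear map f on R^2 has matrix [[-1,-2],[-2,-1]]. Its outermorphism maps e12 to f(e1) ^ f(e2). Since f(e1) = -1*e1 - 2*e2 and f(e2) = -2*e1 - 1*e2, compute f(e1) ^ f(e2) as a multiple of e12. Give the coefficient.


The outermorphism of a linear map f sends e1^e2 to f(e1)^f(e2).
f(e1) = -1*e1 - 2*e2
f(e2) = -2*e1 - 1*e2
f(e1) ^ f(e2) = (-1*e1 - 2*e2) ^ (-2*e1 - 1*e2)
= (-1)*(-1)*e12 + (-2)*(-2)*e21
= (1 - 4)*e12
= -3*e12
Coefficient = -3


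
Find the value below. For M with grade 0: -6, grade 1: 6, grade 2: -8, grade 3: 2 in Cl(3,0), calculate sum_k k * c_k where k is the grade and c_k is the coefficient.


Grade-weighted sum = sum of grade_k * coefficient_k
0*(-6) = 0
1*6 = 6
2*(-8) = -16
3*2 = 6
Total = 0 + 6 + (-16) + 6 = -4


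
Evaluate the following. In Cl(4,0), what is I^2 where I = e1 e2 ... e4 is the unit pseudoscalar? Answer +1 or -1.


The pseudoscalar I = e1...e_n (product of all n generators) of Cl(p,q) satisfies I^2 = (-1)^(q + n(n-1)/2).
p = 4, q = 0, n = p + q = 4
n(n-1)/2 = 4 * 3 / 2 = 6
Exponent = q + n(n-1)/2 = 0 + 6 = 6
I^2 = (-1)^6 = +1


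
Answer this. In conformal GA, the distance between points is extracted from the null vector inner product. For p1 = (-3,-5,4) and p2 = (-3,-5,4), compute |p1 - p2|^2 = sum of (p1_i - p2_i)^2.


p1 - p2 = (0, 0, 0)
|p1 - p2|^2 = 0^2 + 0^2 + 0^2
= 0 + 0 + 0
= 0


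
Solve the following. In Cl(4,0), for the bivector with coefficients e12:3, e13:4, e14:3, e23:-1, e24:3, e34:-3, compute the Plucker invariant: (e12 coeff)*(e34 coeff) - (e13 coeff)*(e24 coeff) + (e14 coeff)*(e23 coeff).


Plucker relation: af - be + cd
a*f = 3*(-3) = -9
b*e = 4*3 = 12
c*d = 3*(-1) = -3
af - be + cd = -9 - 12 + (-3)
= -24


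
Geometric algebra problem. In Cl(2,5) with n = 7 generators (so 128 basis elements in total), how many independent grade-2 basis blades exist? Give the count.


Number of grade-k basis blades in Cl(p,q) with n = p + q is C(n, k).
n = 2 + 5 = 7
C(7, 2) = 7! / (2! * 5!)
= 5040 / (2 * 120)
= 21


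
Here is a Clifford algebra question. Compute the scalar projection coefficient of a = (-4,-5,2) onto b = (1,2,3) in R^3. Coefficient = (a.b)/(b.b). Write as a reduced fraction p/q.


Projection coefficient = (a . b) / (b . b)
a . b = (-4)*1 + (-5)*2 + 2*3
= -4 + (-10) + 6 = -8
b . b = 1^2 + 2^2 + 3^2
= 1 + 4 + 9 = 14
Coefficient = -8/14
In lowest terms: -4/7


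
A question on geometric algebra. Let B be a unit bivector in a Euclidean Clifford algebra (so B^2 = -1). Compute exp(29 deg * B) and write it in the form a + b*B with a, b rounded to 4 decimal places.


For a unit bivector B with B^2 = -1, the exponential series gives
e^(theta*B) = cos(theta) + sin(theta)*B (the GA analogue of Euler's formula).
theta = 29 degrees = 0.506145 rad
cos(29 deg) = 0.8746
sin(29 deg) = 0.4848
exp(theta*B) = 0.8746 + 0.4848*B


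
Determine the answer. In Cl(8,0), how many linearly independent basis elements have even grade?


Even subalgebra dimension = 2^(n-1)
n = 8 + 0 = 8
2^(8 - 1) = 2^7 = 128
Verification: sum of C(8,k) for even k = 1 + 28 + 70 + 28 + 1 = 128
Result = 128


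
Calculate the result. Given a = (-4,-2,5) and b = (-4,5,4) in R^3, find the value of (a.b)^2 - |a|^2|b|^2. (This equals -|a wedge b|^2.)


a . b = (-4)*(-4) + (-2)*5 + 5*4
= 16 + (-10) + 20 = 26
|a|^2 = (-4)^2 + (-2)^2 + 5^2 = 45
|b|^2 = (-4)^2 + 5^2 + 4^2 = 57
(a.b)^2 = 26^2 = 676
|a|^2 * |b|^2 = 45 * 57 = 2565
Result = 676 - 2565 = -1889


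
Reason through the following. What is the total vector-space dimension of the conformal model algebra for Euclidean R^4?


The conformal model of R^4 uses Cl(5,1): the 4 Euclidean generators plus two extra orthogonal generators e+ (e+^2 = +1) and e- (e-^2 = -1), from which the null vectors e0, einf are built.
Number of generators m = 4 + 2 = 6.
dim Cl(p,q) = 2^m = 2^6 = 64


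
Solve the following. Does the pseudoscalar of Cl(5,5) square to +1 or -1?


The pseudoscalar I = e1...e_n (product of all n generators) of Cl(p,q) satisfies I^2 = (-1)^(q + n(n-1)/2).
p = 5, q = 5, n = p + q = 10
n(n-1)/2 = 10 * 9 / 2 = 45
Exponent = q + n(n-1)/2 = 5 + 45 = 50
I^2 = (-1)^50 = +1


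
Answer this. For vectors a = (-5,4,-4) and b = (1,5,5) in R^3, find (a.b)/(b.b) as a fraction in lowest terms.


Projection coefficient = (a . b) / (b . b)
a . b = (-5)*1 + 4*5 + (-4)*5
= -5 + 20 + (-20) = -5
b . b = 1^2 + 5^2 + 5^2
= 1 + 25 + 25 = 51
Coefficient = -5/51
In lowest terms: -5/51


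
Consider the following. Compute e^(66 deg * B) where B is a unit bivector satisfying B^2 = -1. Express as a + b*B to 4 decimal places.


For a unit bivector B with B^2 = -1, the exponential series gives
e^(theta*B) = cos(theta) + sin(theta)*B (the GA analogue of Euler's formula).
theta = 66 degrees = 1.151917 rad
cos(66 deg) = 0.4067
sin(66 deg) = 0.9135
exp(theta*B) = 0.4067 + 0.9135*B


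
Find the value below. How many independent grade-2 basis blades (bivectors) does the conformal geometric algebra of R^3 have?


The conformal model of R^3 uses Cl(4,1) with m = 3 + 2 = 5 generators.
Number of grade-2 blades = C(m, 2) = C(5, 2)
= 5*4/2 = 10


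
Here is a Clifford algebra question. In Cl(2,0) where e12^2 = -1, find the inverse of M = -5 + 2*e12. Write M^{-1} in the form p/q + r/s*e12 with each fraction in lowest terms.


M = -5 + 2*e12, where e12^2 = -1.
Since M commutes with its reverse ~M = a - b*e12, M * ~M = a^2 - b^2*e12^2 = a^2 + b^2.
So M^{-1} = ~M / (a^2 + b^2) = (a - b*e12)/(a^2 + b^2).
a^2 + b^2 = 25 + 4 = 29
Scalar part = -5/29 = -5/29
Bivector coeff = -2/29 = -2/29
M^{-1} = -5/29 - 2/29*e12


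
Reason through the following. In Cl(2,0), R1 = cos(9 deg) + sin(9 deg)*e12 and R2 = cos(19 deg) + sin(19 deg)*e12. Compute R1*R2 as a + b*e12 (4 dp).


Same-plane rotors commute and their half-angles add:
R1*R2 = cos(a1 + a2) + sin(a1 + a2)*e12.
a1 + a2 = 9 + 19 = 28 deg
cos(28 deg) = 0.8829
sin(28 deg) = 0.4695
R1*R2 = 0.8829 + 0.4695*e12


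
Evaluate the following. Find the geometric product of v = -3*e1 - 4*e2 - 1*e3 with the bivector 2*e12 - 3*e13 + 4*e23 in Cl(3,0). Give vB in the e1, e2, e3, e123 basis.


vB has grade-1 (vector) and grade-3 (trivector) parts: vB = (v _| B) + (v ^ B).
Vector part <vB>_1:
  e1: -v2*b12 - v3*b13 = -(-4)*(2) - (-1)*(-3) = 5
  e2: v1*b12 - v3*b23 = (-3)*(2) - (-1)*(4) = -2
  e3: v1*b13 + v2*b23 = (-3)*(-3) + (-4)*(4) = -7
Trivector part <vB>_3:
  e123: v1*b23 - v2*b13 + v3*b12 = (-3)*(4) - (-4)*(-3) + (-1)*(2) = -26
vB = 5*e1 - 2*e2 - 7*e3 - 26*e123


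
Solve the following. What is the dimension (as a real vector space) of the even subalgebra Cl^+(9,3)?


Even subalgebra dimension = 2^(n-1)
n = 9 + 3 = 12
2^(12 - 1) = 2^11 = 2048
Verification: sum of C(12,k) for even k = 1 + 66 + 495 + 924 + 495 + 66 + 1 = 2048
Result = 2048


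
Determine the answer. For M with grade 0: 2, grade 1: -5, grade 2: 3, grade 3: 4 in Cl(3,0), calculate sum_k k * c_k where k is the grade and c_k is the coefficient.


Grade-weighted sum = sum of grade_k * coefficient_k
0*2 = 0
1*(-5) = -5
2*3 = 6
3*4 = 12
Total = 0 + (-5) + 6 + 12 = 13


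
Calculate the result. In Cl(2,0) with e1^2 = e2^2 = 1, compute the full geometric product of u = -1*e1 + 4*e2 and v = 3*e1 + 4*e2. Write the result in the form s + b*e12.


Expand: (-1*e1 + 4*e2)(3*e1 + 4*e2)
= (-1)*3*e1e1 + (-1)*4*e1e2 + 4*3*e2e1 + 4*4*e2e2
Using e1^2 = e2^2 = 1, e2e1 = -e1e2:
Scalar part s = (-1)*3 + 4*4 = -3 + 16 = 13
Bivector part b = (-1)*4 - 4*3 = -4 - 12 = -16
uv = 13 - 16*e12


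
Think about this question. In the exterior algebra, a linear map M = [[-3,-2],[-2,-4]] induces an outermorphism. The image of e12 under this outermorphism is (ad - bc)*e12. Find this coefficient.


The outermorphism of a linear map f sends e1^e2 to f(e1)^f(e2).
f(e1) = -3*e1 - 2*e2
f(e2) = -2*e1 - 4*e2
f(e1) ^ f(e2) = (-3*e1 - 2*e2) ^ (-2*e1 - 4*e2)
= (-3)*(-4)*e12 + (-2)*(-2)*e21
= (12 - 4)*e12
= 8*e12
Coefficient = 8


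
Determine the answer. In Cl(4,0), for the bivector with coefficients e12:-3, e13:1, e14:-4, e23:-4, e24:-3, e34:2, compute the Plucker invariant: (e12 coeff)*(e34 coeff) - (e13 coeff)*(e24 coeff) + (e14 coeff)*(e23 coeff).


Plucker relation: af - be + cd
a*f = (-3)*2 = -6
b*e = 1*(-3) = -3
c*d = (-4)*(-4) = 16
af - be + cd = -6 - (-3) + 16
= 13


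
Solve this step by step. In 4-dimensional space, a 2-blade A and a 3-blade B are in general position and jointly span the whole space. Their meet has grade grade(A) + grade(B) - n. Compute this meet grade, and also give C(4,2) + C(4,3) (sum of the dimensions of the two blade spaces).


Meet grade = grade(A) + grade(B) - n
= 2 + 3 - 4 = 1
C(4,2) = 6
C(4,3) = 4
dim_A + dim_B = 6 + 4 = 10


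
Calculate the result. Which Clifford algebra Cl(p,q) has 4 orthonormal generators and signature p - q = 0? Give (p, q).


We need p + q = 4 and p - q = 0.
Adding: 2p = 4 + 0 = 4, so p = 2.
Then q = 4 - 2 = 2.
(p, q) = (2, 2)


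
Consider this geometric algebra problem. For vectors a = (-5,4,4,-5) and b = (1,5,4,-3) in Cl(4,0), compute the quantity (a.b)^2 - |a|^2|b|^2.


a . b = (-5)*1 + 4*5 + 4*4 + (-5)*(-3)
= -5 + 20 + 16 + 15 = 46
|a|^2 = (-5)^2 + 4^2 + 4^2 + (-5)^2 = 82
|b|^2 = 1^2 + 5^2 + 4^2 + (-3)^2 = 51
(a.b)^2 = 46^2 = 2116
|a|^2 * |b|^2 = 82 * 51 = 4182
Result = 2116 - 4182 = -2066


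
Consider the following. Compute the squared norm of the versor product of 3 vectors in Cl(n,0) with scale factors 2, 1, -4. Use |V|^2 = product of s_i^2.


Each vector v_i has |v_i|^2 = s_i^2
Squared scales: 2^2 = 4, 1^2 = 1, (-4)^2 = 16
|V|^2 = 4 * 1 * 16
= 64


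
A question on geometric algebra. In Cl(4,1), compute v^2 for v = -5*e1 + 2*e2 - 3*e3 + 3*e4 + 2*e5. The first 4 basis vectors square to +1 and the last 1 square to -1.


v^2 = sum of c_i^2 * e_i^2
Positive signature terms (e_i^2 = +1): (-5)^2 + 2^2 + (-3)^2 + 3^2 = 47
Negative signature terms (e_j^2 = -1): 2^2 = 4
v^2 = 47 - 4 = 43


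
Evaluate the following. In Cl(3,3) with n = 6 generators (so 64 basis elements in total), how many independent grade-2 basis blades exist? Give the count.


Number of grade-k basis blades in Cl(p,q) with n = p + q is C(n, k).
n = 3 + 3 = 6
C(6, 2) = 6! / (2! * 4!)
= 720 / (2 * 24)
= 15


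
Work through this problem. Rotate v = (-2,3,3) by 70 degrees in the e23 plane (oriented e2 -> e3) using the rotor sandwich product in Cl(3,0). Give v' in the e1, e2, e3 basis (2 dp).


Rotor R = cos(35deg) - sin(35deg)*e23
Rotation angle theta = 2 * 35 = 70 degrees in the e23 plane (e2 -> e3).
The component perpendicular to the plane (e1) is invariant: v'_1 = v1 = -2.00
cos(70deg) = 0.3420, sin(70deg) = 0.9397
v'_2 = v2*cos(theta) - v3*sin(theta) = 3*0.3420 - 3*0.9397 = -1.79
v'_3 = v2*sin(theta) + v3*cos(theta) = 3*0.9397 + 3*0.3420 = 3.85
v' = -2.00*e1 - 1.79*e2 + 3.85*e3


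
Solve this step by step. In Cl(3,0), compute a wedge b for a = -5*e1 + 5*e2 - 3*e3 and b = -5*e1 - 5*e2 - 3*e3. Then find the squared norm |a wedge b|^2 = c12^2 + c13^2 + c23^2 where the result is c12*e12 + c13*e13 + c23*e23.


a wedge b = (a1*b2 - a2*b1)*e12 + (a1*b3 - a3*b1)*e13 + (a2*b3 - a3*b2)*e23
e12 coeff: (-5)*(-5) - 5*(-5) = 25 - (-25) = 50
e13 coeff: (-5)*(-3) - (-3)*(-5) = 15 - 15 = 0
e23 coeff: 5*(-3) - (-3)*(-5) = -15 - 15 = -30
|a wedge b|^2 = 50^2 + 0^2 + (-30)^2
= 2500 + 0 + 900
= 3400


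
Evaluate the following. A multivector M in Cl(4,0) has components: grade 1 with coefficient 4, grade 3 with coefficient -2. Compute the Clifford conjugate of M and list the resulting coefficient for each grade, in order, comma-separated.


Clifford conjugate sign for grade k: (-1)^(k(k+1)/2)
Grade 1: (-1)^(1*2/2) = (-1)^1 = -1, coeff 4 -> -4
Grade 3: (-1)^(3*4/2) = (-1)^6 = 1, coeff -2 -> -2
Conjugated coefficients: -4, -2


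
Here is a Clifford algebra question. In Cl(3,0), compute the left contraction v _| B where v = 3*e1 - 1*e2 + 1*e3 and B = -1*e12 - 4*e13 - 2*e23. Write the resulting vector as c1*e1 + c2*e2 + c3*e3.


Left contraction v _| B = <vB>_1 (grade-1 part of the geometric product vB).
Using e1_|e12 = e2, e2_|e12 = -e1, e1_|e13 = e3, e3_|e13 = -e1, e2_|e23 = e3, e3_|e23 = -e2:
e1 coeff: -v2*b12 - v3*b13 = -(-1)*(-1) - (1)*(-4) = 3
e2 coeff: v1*b12 - v3*b23 = (3)*(-1) - (1)*(-2) = -1
e3 coeff: v1*b13 + v2*b23 = (3)*(-4) + (-1)*(-2) = -10
v _| B = 3*e1 - 1*e2 - 10*e3


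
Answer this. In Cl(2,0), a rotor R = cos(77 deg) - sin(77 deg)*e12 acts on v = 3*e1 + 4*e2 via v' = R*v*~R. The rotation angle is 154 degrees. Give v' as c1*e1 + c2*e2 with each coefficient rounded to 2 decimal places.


Rotor R = cos(77deg) - sin(77deg)*e12
Rotation angle theta = 2 * 77 = 154 degrees
v' = R*v*~R rotates v by theta.
cos(154deg) = -0.8988, sin(154deg) = 0.4384
v'_1 = 3*cos(154deg) - 4*sin(154deg)
= 3*(-0.8988) - 4*0.4384
= -4.45
v'_2 = 3*sin(154deg) + 4*cos(154deg)
= 3*0.4384 + 4*(-0.8988)
= -2.28
v' = -4.45*e1 - 2.28*e2


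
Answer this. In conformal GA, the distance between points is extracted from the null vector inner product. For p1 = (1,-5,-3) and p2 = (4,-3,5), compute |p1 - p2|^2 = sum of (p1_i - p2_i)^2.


p1 - p2 = (-3, -2, -8)
|p1 - p2|^2 = (-3)^2 + (-2)^2 + (-8)^2
= 9 + 4 + 64
= 77


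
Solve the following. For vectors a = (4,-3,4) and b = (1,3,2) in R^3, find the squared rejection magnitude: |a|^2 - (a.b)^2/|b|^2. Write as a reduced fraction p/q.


|a|^2 = 4^2 + (-3)^2 + 4^2 = 41
|b|^2 = 1^2 + 3^2 + 2^2 = 14
a . b = 4*1 + (-3)*3 + 4*2 = 3
(a.b)^2 = 3^2 = 9
|rej|^2 = 41 - 9/14
= (574 - 9)/14
= 565/14
In lowest terms: 565/14


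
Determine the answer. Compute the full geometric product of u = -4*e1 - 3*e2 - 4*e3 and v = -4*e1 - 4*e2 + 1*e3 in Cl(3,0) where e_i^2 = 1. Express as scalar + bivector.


In Cl(3,0): e_i^2 = 1, e_ie_j = -e_je_i for i != j.
Scalar part = u . v = (-4)*(-4) + (-3)*(-4) + (-4)*1
= 16 + 12 + (-4) = 24
e12 coeff = (-4)*(-4) - (-3)*(-4) = 16 - 12 = 4
e13 coeff = (-4)*1 - (-4)*(-4) = -4 - 16 = -20
e23 coeff = (-3)*1 - (-4)*(-4) = -3 - 16 = -19
uv = 24 + 4*e12 - 20*e13 - 19*e23


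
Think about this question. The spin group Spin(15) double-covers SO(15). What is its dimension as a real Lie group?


Spin(n) double-covers SO(n); both have Lie algebra so(n) of dimension n(n-1)/2.
n = 15
n(n-1) = 15 * 14 = 210
dim Spin(15) = 210/2 = 105


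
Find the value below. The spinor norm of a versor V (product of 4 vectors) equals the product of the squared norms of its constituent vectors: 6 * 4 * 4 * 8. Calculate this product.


Spinor norm N(V) = |v1|^2 * |v2|^2 * ... * |v4|^2
= 6 * 4 * 4 * 8
Running product: 6, 24, 96, 768
N(V) = 768


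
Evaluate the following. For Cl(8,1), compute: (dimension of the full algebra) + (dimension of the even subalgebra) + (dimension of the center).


n = 8 + 1 = 9
Total dim = 2^9 = 512
Even subalgebra dim = 2^8 = 256
n is odd, so center dim = 2
Sum = 512 + 256 + 2 = 770


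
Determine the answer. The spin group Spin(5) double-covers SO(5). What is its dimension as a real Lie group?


Spin(n) double-covers SO(n); both have Lie algebra so(n) of dimension n(n-1)/2.
n = 5
n(n-1) = 5 * 4 = 20
dim Spin(5) = 20/2 = 10


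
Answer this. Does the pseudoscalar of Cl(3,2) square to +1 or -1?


The pseudoscalar I = e1...e_n (product of all n generators) of Cl(p,q) satisfies I^2 = (-1)^(q + n(n-1)/2).
p = 3, q = 2, n = p + q = 5
n(n-1)/2 = 5 * 4 / 2 = 10
Exponent = q + n(n-1)/2 = 2 + 10 = 12
I^2 = (-1)^12 = +1


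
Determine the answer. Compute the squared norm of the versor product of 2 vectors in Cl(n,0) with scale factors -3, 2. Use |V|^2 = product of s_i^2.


Each vector v_i has |v_i|^2 = s_i^2
Squared scales: (-3)^2 = 9, 2^2 = 4
|V|^2 = 9 * 4
= 36


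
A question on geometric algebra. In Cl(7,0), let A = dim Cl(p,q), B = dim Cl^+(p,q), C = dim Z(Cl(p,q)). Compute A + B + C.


n = 7 + 0 = 7
Total dim = 2^7 = 128
Even subalgebra dim = 2^6 = 64
n is odd, so center dim = 2
Sum = 128 + 64 + 2 = 194


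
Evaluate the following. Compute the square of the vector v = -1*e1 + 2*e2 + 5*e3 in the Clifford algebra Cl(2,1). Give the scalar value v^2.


v^2 = sum of c_i^2 * e_i^2
Positive signature terms (e_i^2 = +1): (-1)^2 + 2^2 = 5
Negative signature terms (e_j^2 = -1): 5^2 = 25
v^2 = 5 - 25 = -20


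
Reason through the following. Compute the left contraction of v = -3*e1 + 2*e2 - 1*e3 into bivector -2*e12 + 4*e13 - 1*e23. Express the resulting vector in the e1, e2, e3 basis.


Left contraction v _| B = <vB>_1 (grade-1 part of the geometric product vB).
Using e1_|e12 = e2, e2_|e12 = -e1, e1_|e13 = e3, e3_|e13 = -e1, e2_|e23 = e3, e3_|e23 = -e2:
e1 coeff: -v2*b12 - v3*b13 = -(2)*(-2) - (-1)*(4) = 8
e2 coeff: v1*b12 - v3*b23 = (-3)*(-2) - (-1)*(-1) = 5
e3 coeff: v1*b13 + v2*b23 = (-3)*(4) + (2)*(-1) = -14
v _| B = 8*e1 + 5*e2 - 14*e3


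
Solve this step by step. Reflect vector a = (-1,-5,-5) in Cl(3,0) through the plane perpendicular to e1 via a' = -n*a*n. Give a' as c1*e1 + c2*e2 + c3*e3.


Reflection formula: a' = -n*a*n, with n = e1 (unit vector, n^2 = 1).
For reflection through hyperplane perp to e1:
The component along e1 flips sign, others stay.
a = (-1, -5, -5)
a' = (1, -5, -5)
a' = 1*e1 - 5*e2 - 5*e3


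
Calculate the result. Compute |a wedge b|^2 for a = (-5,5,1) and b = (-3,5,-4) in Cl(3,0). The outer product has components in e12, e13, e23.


a wedge b = (a1*b2 - a2*b1)*e12 + (a1*b3 - a3*b1)*e13 + (a2*b3 - a3*b2)*e23
e12 coeff: (-5)*5 - 5*(-3) = -25 - (-15) = -10
e13 coeff: (-5)*(-4) - 1*(-3) = 20 - (-3) = 23
e23 coeff: 5*(-4) - 1*5 = -20 - 5 = -25
|a wedge b|^2 = (-10)^2 + 23^2 + (-25)^2
= 100 + 529 + 625
= 1254


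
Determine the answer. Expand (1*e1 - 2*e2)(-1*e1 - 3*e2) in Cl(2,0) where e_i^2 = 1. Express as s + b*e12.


Expand: (1*e1 - 2*e2)(-1*e1 - 3*e2)
= 1*(-1)*e1e1 + 1*(-3)*e1e2 + (-2)*(-1)*e2e1 + (-2)*(-3)*e2e2
Using e1^2 = e2^2 = 1, e2e1 = -e1e2:
Scalar part s = 1*(-1) + (-2)*(-3) = -1 + 6 = 5
Bivector part b = 1*(-3) - (-2)*(-1) = -3 - 2 = -5
uv = 5 - 5*e12


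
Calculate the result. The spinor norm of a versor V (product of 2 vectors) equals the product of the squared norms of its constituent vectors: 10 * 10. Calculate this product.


Spinor norm N(V) = |v1|^2 * |v2|^2 * ... * |v2|^2
= 10 * 10
Running product: 10, 100
N(V) = 100


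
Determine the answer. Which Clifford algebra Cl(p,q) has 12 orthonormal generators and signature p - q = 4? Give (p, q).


We need p + q = 12 and p - q = 4.
Adding: 2p = 12 + 4 = 16, so p = 8.
Then q = 12 - 8 = 4.
(p, q) = (8, 4)


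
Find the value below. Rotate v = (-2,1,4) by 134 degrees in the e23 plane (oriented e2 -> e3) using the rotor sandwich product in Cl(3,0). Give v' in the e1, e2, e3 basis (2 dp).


Rotor R = cos(67deg) - sin(67deg)*e23
Rotation angle theta = 2 * 67 = 134 degrees in the e23 plane (e2 -> e3).
The component perpendicular to the plane (e1) is invariant: v'_1 = v1 = -2.00
cos(134deg) = -0.6947, sin(134deg) = 0.7193
v'_2 = v2*cos(theta) - v3*sin(theta) = 1*(-0.6947) - 4*0.7193 = -3.57
v'_3 = v2*sin(theta) + v3*cos(theta) = 1*0.7193 + 4*(-0.6947) = -2.06
v' = -2.00*e1 - 3.57*e2 - 2.06*e3


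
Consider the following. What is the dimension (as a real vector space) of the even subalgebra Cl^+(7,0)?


Even subalgebra dimension = 2^(n-1)
n = 7 + 0 = 7
2^(7 - 1) = 2^6 = 64
Verification: sum of C(7,k) for even k = 1 + 21 + 35 + 7 = 64
Result = 64


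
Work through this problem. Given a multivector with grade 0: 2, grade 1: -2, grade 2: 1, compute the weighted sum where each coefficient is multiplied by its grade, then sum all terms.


Grade-weighted sum = sum of grade_k * coefficient_k
0*2 = 0
1*(-2) = -2
2*1 = 2
Total = 0 + (-2) + 2 = 0


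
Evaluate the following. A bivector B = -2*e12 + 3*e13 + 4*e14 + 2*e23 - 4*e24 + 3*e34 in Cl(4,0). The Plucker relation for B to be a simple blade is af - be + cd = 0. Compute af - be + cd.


Plucker relation: af - be + cd
a*f = (-2)*3 = -6
b*e = 3*(-4) = -12
c*d = 4*2 = 8
af - be + cd = -6 - (-12) + 8
= 14


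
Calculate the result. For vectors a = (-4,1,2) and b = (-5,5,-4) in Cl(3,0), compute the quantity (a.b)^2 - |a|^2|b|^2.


a . b = (-4)*(-5) + 1*5 + 2*(-4)
= 20 + 5 + (-8) = 17
|a|^2 = (-4)^2 + 1^2 + 2^2 = 21
|b|^2 = (-5)^2 + 5^2 + (-4)^2 = 66
(a.b)^2 = 17^2 = 289
|a|^2 * |b|^2 = 21 * 66 = 1386
Result = 289 - 1386 = -1097


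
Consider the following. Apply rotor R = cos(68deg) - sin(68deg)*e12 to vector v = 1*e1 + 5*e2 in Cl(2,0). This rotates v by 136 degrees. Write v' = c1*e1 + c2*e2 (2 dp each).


Rotor R = cos(68deg) - sin(68deg)*e12
Rotation angle theta = 2 * 68 = 136 degrees
v' = R*v*~R rotates v by theta.
cos(136deg) = -0.7193, sin(136deg) = 0.6947
v'_1 = 1*cos(136deg) - 5*sin(136deg)
= 1*(-0.7193) - 5*0.6947
= -4.19
v'_2 = 1*sin(136deg) + 5*cos(136deg)
= 1*0.6947 + 5*(-0.7193)
= -2.90
v' = -4.19*e1 - 2.90*e2


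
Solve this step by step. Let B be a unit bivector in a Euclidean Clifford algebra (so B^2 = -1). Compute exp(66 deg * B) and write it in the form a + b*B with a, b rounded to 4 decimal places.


For a unit bivector B with B^2 = -1, the exponential series gives
e^(theta*B) = cos(theta) + sin(theta)*B (the GA analogue of Euler's formula).
theta = 66 degrees = 1.151917 rad
cos(66 deg) = 0.4067
sin(66 deg) = 0.9135
exp(theta*B) = 0.4067 + 0.9135*B


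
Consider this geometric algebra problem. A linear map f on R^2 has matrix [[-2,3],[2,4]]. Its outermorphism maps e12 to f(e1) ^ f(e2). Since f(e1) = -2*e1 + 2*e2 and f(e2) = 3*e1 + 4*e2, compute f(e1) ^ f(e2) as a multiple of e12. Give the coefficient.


The outermorphism of a linear map f sends e1^e2 to f(e1)^f(e2).
f(e1) = -2*e1 + 2*e2
f(e2) = 3*e1 + 4*e2
f(e1) ^ f(e2) = (-2*e1 + 2*e2) ^ (3*e1 + 4*e2)
= (-2)*4*e12 + 2*3*e21
= (-8 - 6)*e12
= -14*e12
Coefficient = -14


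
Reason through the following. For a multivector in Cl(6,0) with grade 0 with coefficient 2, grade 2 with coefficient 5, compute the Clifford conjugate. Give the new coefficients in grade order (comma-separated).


Clifford conjugate sign for grade k: (-1)^(k(k+1)/2)
Grade 0: (-1)^(0*1/2) = (-1)^0 = 1, coeff 2 -> 2
Grade 2: (-1)^(2*3/2) = (-1)^3 = -1, coeff 5 -> -5
Conjugated coefficients: 2, -5


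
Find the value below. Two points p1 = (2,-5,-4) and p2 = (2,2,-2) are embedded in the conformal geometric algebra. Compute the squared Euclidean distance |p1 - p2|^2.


p1 - p2 = (0, -7, -2)
|p1 - p2|^2 = 0^2 + (-7)^2 + (-2)^2
= 0 + 49 + 4
= 53


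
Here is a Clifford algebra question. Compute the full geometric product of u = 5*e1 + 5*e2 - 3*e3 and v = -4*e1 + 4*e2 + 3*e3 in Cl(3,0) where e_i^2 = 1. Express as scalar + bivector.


In Cl(3,0): e_i^2 = 1, e_ie_j = -e_je_i for i != j.
Scalar part = u . v = 5*(-4) + 5*4 + (-3)*3
= -20 + 20 + (-9) = -9
e12 coeff = 5*4 - 5*(-4) = 20 - (-20) = 40
e13 coeff = 5*3 - (-3)*(-4) = 15 - 12 = 3
e23 coeff = 5*3 - (-3)*4 = 15 - (-12) = 27
uv = -9 + 40*e12 + 3*e13 + 27*e23


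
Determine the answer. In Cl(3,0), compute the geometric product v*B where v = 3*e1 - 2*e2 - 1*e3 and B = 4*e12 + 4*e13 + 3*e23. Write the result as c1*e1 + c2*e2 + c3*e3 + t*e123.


vB has grade-1 (vector) and grade-3 (trivector) parts: vB = (v _| B) + (v ^ B).
Vector part <vB>_1:
  e1: -v2*b12 - v3*b13 = -(-2)*(4) - (-1)*(4) = 12
  e2: v1*b12 - v3*b23 = (3)*(4) - (-1)*(3) = 15
  e3: v1*b13 + v2*b23 = (3)*(4) + (-2)*(3) = 6
Trivector part <vB>_3:
  e123: v1*b23 - v2*b13 + v3*b12 = (3)*(3) - (-2)*(4) + (-1)*(4) = 13
vB = 12*e1 + 15*e2 + 6*e3 + 13*e123


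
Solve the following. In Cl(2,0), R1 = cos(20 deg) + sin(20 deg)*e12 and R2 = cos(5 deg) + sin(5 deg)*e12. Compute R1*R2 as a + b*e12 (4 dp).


Same-plane rotors commute and their half-angles add:
R1*R2 = cos(a1 + a2) + sin(a1 + a2)*e12.
a1 + a2 = 20 + 5 = 25 deg
cos(25 deg) = 0.9063
sin(25 deg) = 0.4226
R1*R2 = 0.9063 + 0.4226*e12


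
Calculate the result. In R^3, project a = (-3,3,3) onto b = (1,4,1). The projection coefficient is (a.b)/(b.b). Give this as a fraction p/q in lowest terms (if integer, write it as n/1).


Projection coefficient = (a . b) / (b . b)
a . b = (-3)*1 + 3*4 + 3*1
= -3 + 12 + 3 = 12
b . b = 1^2 + 4^2 + 1^2
= 1 + 16 + 1 = 18
Coefficient = 12/18
In lowest terms: 2/3


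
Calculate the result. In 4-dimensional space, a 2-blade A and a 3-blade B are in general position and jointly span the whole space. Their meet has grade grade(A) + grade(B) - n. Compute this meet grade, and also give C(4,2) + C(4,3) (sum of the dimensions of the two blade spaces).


Meet grade = grade(A) + grade(B) - n
= 2 + 3 - 4 = 1
C(4,2) = 6
C(4,3) = 4
dim_A + dim_B = 6 + 4 = 10


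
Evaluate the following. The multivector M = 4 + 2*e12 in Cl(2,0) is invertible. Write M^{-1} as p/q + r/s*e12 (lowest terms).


M = 4 + 2*e12, where e12^2 = -1.
Since M commutes with its reverse ~M = a - b*e12, M * ~M = a^2 - b^2*e12^2 = a^2 + b^2.
So M^{-1} = ~M / (a^2 + b^2) = (a - b*e12)/(a^2 + b^2).
a^2 + b^2 = 16 + 4 = 20
Scalar part = 4/20 = 1/5
Bivector coeff = -2/20 = -1/10
M^{-1} = 1/5 - 1/10*e12


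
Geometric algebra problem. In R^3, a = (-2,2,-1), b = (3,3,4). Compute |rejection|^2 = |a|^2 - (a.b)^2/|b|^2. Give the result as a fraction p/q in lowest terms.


|a|^2 = (-2)^2 + 2^2 + (-1)^2 = 9
|b|^2 = 3^2 + 3^2 + 4^2 = 34
a . b = (-2)*3 + 2*3 + (-1)*4 = -4
(a.b)^2 = (-4)^2 = 16
|rej|^2 = 9 - 16/34
= (306 - 16)/34
= 290/34
In lowest terms: 145/17


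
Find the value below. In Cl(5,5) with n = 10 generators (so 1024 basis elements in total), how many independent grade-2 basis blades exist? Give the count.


Number of grade-k basis blades in Cl(p,q) with n = p + q is C(n, k).
n = 5 + 5 = 10
C(10, 2) = 10! / (2! * 8!)
= 3628800 / (2 * 40320)
= 45


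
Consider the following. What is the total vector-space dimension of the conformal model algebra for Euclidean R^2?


The conformal model of R^2 uses Cl(3,1): the 2 Euclidean generators plus two extra orthogonal generators e+ (e+^2 = +1) and e- (e-^2 = -1), from which the null vectors e0, einf are built.
Number of generators m = 2 + 2 = 4.
dim Cl(p,q) = 2^m = 2^4 = 16


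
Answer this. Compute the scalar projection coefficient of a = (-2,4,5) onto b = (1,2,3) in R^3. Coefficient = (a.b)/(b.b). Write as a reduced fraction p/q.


Projection coefficient = (a . b) / (b . b)
a . b = (-2)*1 + 4*2 + 5*3
= -2 + 8 + 15 = 21
b . b = 1^2 + 2^2 + 3^2
= 1 + 4 + 9 = 14
Coefficient = 21/14
In lowest terms: 3/2


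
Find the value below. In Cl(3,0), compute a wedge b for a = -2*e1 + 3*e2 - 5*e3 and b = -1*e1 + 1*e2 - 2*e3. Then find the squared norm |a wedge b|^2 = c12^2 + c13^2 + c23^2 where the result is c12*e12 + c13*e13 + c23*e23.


a wedge b = (a1*b2 - a2*b1)*e12 + (a1*b3 - a3*b1)*e13 + (a2*b3 - a3*b2)*e23
e12 coeff: (-2)*1 - 3*(-1) = -2 - (-3) = 1
e13 coeff: (-2)*(-2) - (-5)*(-1) = 4 - 5 = -1
e23 coeff: 3*(-2) - (-5)*1 = -6 - (-5) = -1
|a wedge b|^2 = 1^2 + (-1)^2 + (-1)^2
= 1 + 1 + 1
= 3


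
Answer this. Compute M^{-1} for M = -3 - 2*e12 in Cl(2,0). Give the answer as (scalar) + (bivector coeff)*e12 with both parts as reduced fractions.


M = -3 - 2*e12, where e12^2 = -1.
Since M commutes with its reverse ~M = a - b*e12, M * ~M = a^2 - b^2*e12^2 = a^2 + b^2.
So M^{-1} = ~M / (a^2 + b^2) = (a - b*e12)/(a^2 + b^2).
a^2 + b^2 = 9 + 4 = 13
Scalar part = -3/13 = -3/13
Bivector coeff = 2/13 = 2/13
M^{-1} = -3/13 + 2/13*e12


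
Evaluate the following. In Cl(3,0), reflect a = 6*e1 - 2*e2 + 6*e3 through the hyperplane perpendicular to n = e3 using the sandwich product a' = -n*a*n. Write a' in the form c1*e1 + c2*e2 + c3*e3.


Reflection formula: a' = -n*a*n, with n = e3 (unit vector, n^2 = 1).
For reflection through hyperplane perp to e3:
The component along e3 flips sign, others stay.
a = (6, -2, 6)
a' = (6, -2, -6)
a' = 6*e1 - 2*e2 - 6*e3


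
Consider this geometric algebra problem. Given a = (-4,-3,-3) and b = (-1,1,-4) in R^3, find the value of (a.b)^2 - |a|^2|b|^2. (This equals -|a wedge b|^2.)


a . b = (-4)*(-1) + (-3)*1 + (-3)*(-4)
= 4 + (-3) + 12 = 13
|a|^2 = (-4)^2 + (-3)^2 + (-3)^2 = 34
|b|^2 = (-1)^2 + 1^2 + (-4)^2 = 18
(a.b)^2 = 13^2 = 169
|a|^2 * |b|^2 = 34 * 18 = 612
Result = 169 - 612 = -443


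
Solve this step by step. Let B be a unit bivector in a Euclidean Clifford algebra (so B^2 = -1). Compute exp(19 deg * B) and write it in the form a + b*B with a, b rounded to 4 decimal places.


For a unit bivector B with B^2 = -1, the exponential series gives
e^(theta*B) = cos(theta) + sin(theta)*B (the GA analogue of Euler's formula).
theta = 19 degrees = 0.331613 rad
cos(19 deg) = 0.9455
sin(19 deg) = 0.3256
exp(theta*B) = 0.9455 + 0.3256*B


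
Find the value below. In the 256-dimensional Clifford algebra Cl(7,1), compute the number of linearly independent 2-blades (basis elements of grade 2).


Number of grade-k basis blades in Cl(p,q) with n = p + q is C(n, k).
n = 7 + 1 = 8
C(8, 2) = 8! / (2! * 6!)
= 40320 / (2 * 720)
= 28


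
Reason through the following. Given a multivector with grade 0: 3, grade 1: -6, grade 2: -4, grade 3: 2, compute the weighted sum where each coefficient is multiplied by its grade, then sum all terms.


Grade-weighted sum = sum of grade_k * coefficient_k
0*3 = 0
1*(-6) = -6
2*(-4) = -8
3*2 = 6
Total = 0 + (-6) + (-8) + 6 = -8


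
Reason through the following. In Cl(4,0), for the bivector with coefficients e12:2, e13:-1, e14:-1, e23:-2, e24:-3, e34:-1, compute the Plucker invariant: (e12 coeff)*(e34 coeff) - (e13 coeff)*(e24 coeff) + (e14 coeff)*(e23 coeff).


Plucker relation: af - be + cd
a*f = 2*(-1) = -2
b*e = (-1)*(-3) = 3
c*d = (-1)*(-2) = 2
af - be + cd = -2 - 3 + 2
= -3


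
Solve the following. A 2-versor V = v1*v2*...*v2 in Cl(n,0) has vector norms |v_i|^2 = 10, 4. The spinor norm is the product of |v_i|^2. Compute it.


Spinor norm N(V) = |v1|^2 * |v2|^2 * ... * |v2|^2
= 10 * 4
Running product: 10, 40
N(V) = 40


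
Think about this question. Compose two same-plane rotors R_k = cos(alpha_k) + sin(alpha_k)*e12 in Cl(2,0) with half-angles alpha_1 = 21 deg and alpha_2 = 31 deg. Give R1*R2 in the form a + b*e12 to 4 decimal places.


Same-plane rotors commute and their half-angles add:
R1*R2 = cos(a1 + a2) + sin(a1 + a2)*e12.
a1 + a2 = 21 + 31 = 52 deg
cos(52 deg) = 0.6157
sin(52 deg) = 0.7880
R1*R2 = 0.6157 + 0.7880*e12


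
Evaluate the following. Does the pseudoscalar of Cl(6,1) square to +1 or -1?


The pseudoscalar I = e1...e_n (product of all n generators) of Cl(p,q) satisfies I^2 = (-1)^(q + n(n-1)/2).
p = 6, q = 1, n = p + q = 7
n(n-1)/2 = 7 * 6 / 2 = 21
Exponent = q + n(n-1)/2 = 1 + 21 = 22
I^2 = (-1)^22 = +1


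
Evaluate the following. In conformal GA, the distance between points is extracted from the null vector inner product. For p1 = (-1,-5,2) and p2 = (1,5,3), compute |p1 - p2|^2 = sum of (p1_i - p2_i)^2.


p1 - p2 = (-2, -10, -1)
|p1 - p2|^2 = (-2)^2 + (-10)^2 + (-1)^2
= 4 + 100 + 1
= 105


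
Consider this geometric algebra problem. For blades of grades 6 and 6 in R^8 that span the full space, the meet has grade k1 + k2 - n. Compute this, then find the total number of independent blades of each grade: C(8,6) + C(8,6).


Meet grade = grade(A) + grade(B) - n
= 6 + 6 - 8 = 4
C(8,6) = 28
C(8,6) = 28
dim_A + dim_B = 28 + 28 = 56


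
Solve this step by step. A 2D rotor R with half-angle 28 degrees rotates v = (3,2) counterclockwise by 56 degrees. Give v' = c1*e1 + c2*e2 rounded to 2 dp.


Rotor R = cos(28deg) - sin(28deg)*e12
Rotation angle theta = 2 * 28 = 56 degrees
v' = R*v*~R rotates v by theta.
cos(56deg) = 0.5592, sin(56deg) = 0.8290
v'_1 = 3*cos(56deg) - 2*sin(56deg)
= 3*0.5592 - 2*0.8290
= 0.02
v'_2 = 3*sin(56deg) + 2*cos(56deg)
= 3*0.8290 + 2*0.5592
= 3.61
v' = 0.02*e1 + 3.61*e2


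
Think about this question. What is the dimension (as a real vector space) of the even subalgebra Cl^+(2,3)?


Even subalgebra dimension = 2^(n-1)
n = 2 + 3 = 5
2^(5 - 1) = 2^4 = 16
Verification: sum of C(5,k) for even k = 1 + 10 + 5 = 16
Result = 16


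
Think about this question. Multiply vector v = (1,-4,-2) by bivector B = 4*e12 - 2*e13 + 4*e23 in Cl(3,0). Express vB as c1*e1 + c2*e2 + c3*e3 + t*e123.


vB has grade-1 (vector) and grade-3 (trivector) parts: vB = (v _| B) + (v ^ B).
Vector part <vB>_1:
  e1: -v2*b12 - v3*b13 = -(-4)*(4) - (-2)*(-2) = 12
  e2: v1*b12 - v3*b23 = (1)*(4) - (-2)*(4) = 12
  e3: v1*b13 + v2*b23 = (1)*(-2) + (-4)*(4) = -18
Trivector part <vB>_3:
  e123: v1*b23 - v2*b13 + v3*b12 = (1)*(4) - (-4)*(-2) + (-2)*(4) = -12
vB = 12*e1 + 12*e2 - 18*e3 - 12*e123


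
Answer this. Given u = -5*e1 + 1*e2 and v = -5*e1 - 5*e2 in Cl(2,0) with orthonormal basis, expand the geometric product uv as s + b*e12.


Expand: (-5*e1 + 1*e2)(-5*e1 - 5*e2)
= (-5)*(-5)*e1e1 + (-5)*(-5)*e1e2 + 1*(-5)*e2e1 + 1*(-5)*e2e2
Using e1^2 = e2^2 = 1, e2e1 = -e1e2:
Scalar part s = (-5)*(-5) + 1*(-5) = 25 + (-5) = 20
Bivector part b = (-5)*(-5) - 1*(-5) = 25 - (-5) = 30
uv = 20 + 30*e12


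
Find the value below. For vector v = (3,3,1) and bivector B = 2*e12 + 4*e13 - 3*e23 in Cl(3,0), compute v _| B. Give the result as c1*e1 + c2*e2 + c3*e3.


Left contraction v _| B = <vB>_1 (grade-1 part of the geometric product vB).
Using e1_|e12 = e2, e2_|e12 = -e1, e1_|e13 = e3, e3_|e13 = -e1, e2_|e23 = e3, e3_|e23 = -e2:
e1 coeff: -v2*b12 - v3*b13 = -(3)*(2) - (1)*(4) = -10
e2 coeff: v1*b12 - v3*b23 = (3)*(2) - (1)*(-3) = 9
e3 coeff: v1*b13 + v2*b23 = (3)*(4) + (3)*(-3) = 3
v _| B = -10*e1 + 9*e2 + 3*e3
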